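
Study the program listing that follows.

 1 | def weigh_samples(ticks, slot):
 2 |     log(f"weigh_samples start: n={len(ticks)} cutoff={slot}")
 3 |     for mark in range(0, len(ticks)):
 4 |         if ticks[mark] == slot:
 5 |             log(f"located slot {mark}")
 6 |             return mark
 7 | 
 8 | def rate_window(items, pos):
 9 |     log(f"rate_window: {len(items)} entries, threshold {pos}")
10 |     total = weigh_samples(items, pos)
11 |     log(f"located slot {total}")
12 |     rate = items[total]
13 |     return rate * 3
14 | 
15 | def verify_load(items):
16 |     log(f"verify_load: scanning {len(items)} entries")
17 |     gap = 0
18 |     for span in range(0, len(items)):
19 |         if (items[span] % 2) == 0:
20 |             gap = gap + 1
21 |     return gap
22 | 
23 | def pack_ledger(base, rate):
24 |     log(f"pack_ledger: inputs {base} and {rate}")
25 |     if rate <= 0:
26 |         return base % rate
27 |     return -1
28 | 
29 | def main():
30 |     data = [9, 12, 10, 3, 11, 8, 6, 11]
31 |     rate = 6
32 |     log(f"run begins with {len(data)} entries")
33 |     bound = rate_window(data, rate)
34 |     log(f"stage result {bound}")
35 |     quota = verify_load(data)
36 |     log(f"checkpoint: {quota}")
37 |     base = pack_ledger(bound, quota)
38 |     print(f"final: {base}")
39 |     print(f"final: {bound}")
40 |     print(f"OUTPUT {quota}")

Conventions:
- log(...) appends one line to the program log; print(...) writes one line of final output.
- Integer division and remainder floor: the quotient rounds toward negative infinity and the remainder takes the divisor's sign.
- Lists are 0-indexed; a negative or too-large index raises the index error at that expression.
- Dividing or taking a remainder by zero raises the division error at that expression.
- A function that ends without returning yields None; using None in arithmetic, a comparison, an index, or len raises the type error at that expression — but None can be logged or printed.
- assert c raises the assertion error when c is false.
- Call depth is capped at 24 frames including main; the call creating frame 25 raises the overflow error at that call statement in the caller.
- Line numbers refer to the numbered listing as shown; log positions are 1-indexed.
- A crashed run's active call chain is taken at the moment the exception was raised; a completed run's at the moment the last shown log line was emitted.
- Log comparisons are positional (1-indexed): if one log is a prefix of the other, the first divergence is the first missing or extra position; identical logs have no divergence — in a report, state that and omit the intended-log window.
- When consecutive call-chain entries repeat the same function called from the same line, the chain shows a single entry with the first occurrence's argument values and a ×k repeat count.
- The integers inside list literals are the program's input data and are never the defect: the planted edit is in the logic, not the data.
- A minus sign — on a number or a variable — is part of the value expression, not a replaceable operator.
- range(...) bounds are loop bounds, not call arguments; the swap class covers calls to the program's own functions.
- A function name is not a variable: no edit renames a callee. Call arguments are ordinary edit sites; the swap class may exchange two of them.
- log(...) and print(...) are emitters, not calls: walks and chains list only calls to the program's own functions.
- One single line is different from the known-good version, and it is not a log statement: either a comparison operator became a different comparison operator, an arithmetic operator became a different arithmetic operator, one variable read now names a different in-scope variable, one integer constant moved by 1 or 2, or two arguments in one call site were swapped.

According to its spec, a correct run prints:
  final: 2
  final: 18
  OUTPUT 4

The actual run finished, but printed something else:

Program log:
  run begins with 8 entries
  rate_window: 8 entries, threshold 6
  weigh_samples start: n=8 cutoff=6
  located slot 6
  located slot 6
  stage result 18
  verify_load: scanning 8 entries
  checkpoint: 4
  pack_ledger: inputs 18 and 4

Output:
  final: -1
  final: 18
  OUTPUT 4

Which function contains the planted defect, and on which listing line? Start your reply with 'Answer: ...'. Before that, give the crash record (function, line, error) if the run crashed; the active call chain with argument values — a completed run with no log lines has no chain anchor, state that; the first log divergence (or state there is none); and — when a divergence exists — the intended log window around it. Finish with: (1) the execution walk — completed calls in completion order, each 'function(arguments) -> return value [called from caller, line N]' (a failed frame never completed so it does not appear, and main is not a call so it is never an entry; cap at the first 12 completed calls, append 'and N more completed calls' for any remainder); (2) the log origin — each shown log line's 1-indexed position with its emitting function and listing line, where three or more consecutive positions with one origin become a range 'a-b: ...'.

Answer: the defect is in pack_ledger at line 25.
Key fact: No log line changed; the fault shows up purely in the output.
Call chain: main -> pack_ledger(18, 4) (called at line 37).
First divergence: none; the two logs match at every position.
Execution walk:
  weigh_samples([9, 12, 10, 3, 11, 8, 6, 11], 6) -> 6  [called from rate_window, line 10]
  rate_window([9, 12, 10, 3, 11, 8, 6, 11], 6) -> 18  [called from main, line 33]
  verify_load([9, 12, 10, 3, 11, 8, 6, 11]) -> 4  [called from main, line 35]
  pack_ledger(18, 4) -> -1  [called from main, line 37]
Log origins:
  1 — main, line 32
  2 — rate_window, line 9
  3 — weigh_samples, line 2
  4 — weigh_samples, line 5
  5 — rate_window, line 11
  6 — main, line 34
  7 — verify_load, line 16
  8 — main, line 36
  9 — pack_ledger, line 24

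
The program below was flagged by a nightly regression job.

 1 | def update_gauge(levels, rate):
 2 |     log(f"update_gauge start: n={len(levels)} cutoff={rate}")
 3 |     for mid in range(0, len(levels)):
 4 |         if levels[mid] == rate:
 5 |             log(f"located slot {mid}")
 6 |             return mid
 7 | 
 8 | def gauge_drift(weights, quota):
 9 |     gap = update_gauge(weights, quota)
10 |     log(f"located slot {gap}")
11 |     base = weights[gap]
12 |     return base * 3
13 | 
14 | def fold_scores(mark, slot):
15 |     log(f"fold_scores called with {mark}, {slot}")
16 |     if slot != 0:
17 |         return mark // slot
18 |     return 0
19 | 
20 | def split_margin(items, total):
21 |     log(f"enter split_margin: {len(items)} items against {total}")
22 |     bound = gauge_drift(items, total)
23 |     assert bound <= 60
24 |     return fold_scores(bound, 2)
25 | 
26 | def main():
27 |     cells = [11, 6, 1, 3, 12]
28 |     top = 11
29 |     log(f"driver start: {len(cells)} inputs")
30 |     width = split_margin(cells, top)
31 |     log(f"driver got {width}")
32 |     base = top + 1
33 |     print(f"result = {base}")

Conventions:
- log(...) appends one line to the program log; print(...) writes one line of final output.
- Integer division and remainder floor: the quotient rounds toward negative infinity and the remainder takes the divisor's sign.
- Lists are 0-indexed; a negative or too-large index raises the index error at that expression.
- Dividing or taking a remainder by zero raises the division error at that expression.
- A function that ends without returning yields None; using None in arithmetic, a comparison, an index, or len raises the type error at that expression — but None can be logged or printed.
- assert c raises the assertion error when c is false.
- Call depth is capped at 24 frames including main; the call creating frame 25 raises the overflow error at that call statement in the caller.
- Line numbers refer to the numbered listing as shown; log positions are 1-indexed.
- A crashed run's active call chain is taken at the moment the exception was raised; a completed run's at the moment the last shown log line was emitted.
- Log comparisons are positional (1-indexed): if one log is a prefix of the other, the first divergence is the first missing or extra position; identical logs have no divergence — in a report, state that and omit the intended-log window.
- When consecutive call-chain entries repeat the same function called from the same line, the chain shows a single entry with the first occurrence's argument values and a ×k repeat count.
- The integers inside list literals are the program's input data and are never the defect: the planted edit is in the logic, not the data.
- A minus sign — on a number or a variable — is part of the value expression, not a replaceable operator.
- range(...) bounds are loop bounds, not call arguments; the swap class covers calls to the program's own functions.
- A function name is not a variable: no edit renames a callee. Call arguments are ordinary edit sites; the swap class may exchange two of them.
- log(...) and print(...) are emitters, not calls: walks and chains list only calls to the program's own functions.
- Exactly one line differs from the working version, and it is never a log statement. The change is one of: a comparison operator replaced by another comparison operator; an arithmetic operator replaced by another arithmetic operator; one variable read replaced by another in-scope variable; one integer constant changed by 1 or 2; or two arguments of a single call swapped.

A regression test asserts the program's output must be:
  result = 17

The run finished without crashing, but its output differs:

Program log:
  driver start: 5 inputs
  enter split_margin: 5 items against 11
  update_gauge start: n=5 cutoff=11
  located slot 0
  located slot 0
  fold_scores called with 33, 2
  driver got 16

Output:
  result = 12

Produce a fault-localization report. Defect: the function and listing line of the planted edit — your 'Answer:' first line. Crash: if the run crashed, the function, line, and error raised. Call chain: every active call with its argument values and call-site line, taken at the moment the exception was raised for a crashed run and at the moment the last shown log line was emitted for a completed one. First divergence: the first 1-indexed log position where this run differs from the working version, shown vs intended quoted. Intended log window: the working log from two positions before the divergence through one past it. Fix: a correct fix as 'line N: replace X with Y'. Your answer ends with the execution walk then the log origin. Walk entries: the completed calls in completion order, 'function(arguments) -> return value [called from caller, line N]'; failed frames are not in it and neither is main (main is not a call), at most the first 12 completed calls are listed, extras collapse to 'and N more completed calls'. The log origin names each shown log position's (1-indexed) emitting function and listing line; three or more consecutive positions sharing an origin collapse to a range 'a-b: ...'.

Answer: the defect is in main at line 32.
Key observation: Log streams are identical — the defect surfaces only in the printed output.
Call chain: main.
First divergence: there is none — every log position agrees.
Execution walk:
  update_gauge([11, 6, 1, 3, 12], 11) -> 0  [called from gauge_drift, line 9]
  gauge_drift([11, 6, 1, 3, 12], 11) -> 33  [called from split_margin, line 22]
  fold_scores(33, 2) -> 16  [called from split_margin, line 24]
  split_margin([11, 6, 1, 3, 12], 11) -> 16  [called from main, line 30]
Log origin:
  1: emitted by main (line 29)
  2: emitted by split_margin (line 21)
  3: emitted by update_gauge (line 2)
  4: emitted by update_gauge (line 5)
  5: emitted by gauge_drift (line 10)
  6: emitted by fold_scores (line 15)
  7: emitted by main (line 31)
A correct fix: line 32: replace `top` with `width`.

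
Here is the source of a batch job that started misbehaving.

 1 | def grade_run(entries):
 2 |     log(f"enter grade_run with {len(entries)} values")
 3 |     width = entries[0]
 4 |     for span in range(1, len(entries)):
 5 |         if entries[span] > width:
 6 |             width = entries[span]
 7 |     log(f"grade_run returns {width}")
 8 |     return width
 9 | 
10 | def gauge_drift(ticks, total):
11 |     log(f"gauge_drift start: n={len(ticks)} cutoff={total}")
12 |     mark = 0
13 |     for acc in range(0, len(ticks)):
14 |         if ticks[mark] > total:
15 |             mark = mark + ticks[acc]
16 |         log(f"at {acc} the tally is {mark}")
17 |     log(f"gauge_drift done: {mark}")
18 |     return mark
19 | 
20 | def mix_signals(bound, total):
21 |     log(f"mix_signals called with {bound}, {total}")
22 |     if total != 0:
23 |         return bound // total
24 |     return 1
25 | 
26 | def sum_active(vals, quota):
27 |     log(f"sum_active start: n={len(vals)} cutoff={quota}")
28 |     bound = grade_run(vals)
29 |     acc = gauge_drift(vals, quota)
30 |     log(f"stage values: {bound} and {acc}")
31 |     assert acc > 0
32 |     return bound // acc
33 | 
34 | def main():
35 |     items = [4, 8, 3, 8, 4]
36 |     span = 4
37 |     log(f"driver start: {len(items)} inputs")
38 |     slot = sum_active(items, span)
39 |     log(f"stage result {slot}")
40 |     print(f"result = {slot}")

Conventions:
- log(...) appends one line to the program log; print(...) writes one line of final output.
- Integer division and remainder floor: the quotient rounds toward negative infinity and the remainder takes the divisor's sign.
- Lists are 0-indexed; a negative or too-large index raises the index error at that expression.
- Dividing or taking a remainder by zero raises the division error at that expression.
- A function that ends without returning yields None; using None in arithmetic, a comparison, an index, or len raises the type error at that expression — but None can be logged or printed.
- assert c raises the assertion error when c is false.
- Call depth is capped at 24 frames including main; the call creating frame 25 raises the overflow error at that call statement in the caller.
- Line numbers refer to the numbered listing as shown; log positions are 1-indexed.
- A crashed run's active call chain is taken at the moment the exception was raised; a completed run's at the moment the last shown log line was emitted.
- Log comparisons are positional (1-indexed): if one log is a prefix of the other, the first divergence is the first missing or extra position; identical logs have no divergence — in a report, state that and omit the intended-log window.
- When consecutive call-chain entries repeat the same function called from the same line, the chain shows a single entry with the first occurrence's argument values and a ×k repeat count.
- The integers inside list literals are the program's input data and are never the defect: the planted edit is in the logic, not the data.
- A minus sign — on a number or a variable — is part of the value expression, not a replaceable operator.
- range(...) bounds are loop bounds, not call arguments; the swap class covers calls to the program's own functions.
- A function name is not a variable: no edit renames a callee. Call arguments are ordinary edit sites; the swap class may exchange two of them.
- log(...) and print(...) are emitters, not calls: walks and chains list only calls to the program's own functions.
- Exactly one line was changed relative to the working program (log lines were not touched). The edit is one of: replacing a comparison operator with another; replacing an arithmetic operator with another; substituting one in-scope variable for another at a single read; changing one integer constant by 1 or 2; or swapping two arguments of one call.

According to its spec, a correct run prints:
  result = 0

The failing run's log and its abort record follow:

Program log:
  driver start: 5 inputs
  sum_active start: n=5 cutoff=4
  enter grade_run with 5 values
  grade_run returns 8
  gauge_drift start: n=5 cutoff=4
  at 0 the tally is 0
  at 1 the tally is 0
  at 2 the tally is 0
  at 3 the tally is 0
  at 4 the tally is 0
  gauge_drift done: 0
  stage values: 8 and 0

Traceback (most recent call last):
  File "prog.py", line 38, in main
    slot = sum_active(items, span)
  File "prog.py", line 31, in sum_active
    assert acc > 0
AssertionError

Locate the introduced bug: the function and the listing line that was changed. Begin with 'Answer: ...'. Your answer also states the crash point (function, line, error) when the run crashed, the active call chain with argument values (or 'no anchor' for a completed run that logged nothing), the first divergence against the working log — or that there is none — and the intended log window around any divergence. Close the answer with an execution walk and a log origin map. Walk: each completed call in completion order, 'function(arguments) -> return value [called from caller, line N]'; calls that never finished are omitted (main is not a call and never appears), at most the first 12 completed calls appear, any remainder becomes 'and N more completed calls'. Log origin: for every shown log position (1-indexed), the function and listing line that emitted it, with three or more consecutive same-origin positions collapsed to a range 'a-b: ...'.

Answer: the defect is in gauge_drift at line 14.
The tell: The earliest visible damage is log position 7 — 'at 1 the tally is 0' rather than the intended 'at 1 the tally is 8'.
Crash: sum_active, line 31, AssertionError.
Call chain: main -> sum_active([4, 8, 3, 8, 4], 4) (called at line 38).
First divergence: at position 7 the run shows 'at 1 the tally is 0' where the working version logs 'at 1 the tally is 8'.
Intended log window:
  5: gauge_drift start: n=5 cutoff=4
  6: at 0 the tally is 0
  7: at 1 the tally is 8
  8: at 2 the tally is 8
Execution walk:
  grade_run([4, 8, 3, 8, 4]) -> 8  [called from sum_active, line 28]
  gauge_drift([4, 8, 3, 8, 4], 4) -> 0  [called from sum_active, line 29]
Log line origins:
  1 — main, line 37
  2 — sum_active, line 27
  3 — grade_run, line 2
  4 — grade_run, line 7
  5 — gauge_drift, line 11
  6-10 — gauge_drift, line 16
  11 — gauge_drift, line 17
  12 — sum_active, line 30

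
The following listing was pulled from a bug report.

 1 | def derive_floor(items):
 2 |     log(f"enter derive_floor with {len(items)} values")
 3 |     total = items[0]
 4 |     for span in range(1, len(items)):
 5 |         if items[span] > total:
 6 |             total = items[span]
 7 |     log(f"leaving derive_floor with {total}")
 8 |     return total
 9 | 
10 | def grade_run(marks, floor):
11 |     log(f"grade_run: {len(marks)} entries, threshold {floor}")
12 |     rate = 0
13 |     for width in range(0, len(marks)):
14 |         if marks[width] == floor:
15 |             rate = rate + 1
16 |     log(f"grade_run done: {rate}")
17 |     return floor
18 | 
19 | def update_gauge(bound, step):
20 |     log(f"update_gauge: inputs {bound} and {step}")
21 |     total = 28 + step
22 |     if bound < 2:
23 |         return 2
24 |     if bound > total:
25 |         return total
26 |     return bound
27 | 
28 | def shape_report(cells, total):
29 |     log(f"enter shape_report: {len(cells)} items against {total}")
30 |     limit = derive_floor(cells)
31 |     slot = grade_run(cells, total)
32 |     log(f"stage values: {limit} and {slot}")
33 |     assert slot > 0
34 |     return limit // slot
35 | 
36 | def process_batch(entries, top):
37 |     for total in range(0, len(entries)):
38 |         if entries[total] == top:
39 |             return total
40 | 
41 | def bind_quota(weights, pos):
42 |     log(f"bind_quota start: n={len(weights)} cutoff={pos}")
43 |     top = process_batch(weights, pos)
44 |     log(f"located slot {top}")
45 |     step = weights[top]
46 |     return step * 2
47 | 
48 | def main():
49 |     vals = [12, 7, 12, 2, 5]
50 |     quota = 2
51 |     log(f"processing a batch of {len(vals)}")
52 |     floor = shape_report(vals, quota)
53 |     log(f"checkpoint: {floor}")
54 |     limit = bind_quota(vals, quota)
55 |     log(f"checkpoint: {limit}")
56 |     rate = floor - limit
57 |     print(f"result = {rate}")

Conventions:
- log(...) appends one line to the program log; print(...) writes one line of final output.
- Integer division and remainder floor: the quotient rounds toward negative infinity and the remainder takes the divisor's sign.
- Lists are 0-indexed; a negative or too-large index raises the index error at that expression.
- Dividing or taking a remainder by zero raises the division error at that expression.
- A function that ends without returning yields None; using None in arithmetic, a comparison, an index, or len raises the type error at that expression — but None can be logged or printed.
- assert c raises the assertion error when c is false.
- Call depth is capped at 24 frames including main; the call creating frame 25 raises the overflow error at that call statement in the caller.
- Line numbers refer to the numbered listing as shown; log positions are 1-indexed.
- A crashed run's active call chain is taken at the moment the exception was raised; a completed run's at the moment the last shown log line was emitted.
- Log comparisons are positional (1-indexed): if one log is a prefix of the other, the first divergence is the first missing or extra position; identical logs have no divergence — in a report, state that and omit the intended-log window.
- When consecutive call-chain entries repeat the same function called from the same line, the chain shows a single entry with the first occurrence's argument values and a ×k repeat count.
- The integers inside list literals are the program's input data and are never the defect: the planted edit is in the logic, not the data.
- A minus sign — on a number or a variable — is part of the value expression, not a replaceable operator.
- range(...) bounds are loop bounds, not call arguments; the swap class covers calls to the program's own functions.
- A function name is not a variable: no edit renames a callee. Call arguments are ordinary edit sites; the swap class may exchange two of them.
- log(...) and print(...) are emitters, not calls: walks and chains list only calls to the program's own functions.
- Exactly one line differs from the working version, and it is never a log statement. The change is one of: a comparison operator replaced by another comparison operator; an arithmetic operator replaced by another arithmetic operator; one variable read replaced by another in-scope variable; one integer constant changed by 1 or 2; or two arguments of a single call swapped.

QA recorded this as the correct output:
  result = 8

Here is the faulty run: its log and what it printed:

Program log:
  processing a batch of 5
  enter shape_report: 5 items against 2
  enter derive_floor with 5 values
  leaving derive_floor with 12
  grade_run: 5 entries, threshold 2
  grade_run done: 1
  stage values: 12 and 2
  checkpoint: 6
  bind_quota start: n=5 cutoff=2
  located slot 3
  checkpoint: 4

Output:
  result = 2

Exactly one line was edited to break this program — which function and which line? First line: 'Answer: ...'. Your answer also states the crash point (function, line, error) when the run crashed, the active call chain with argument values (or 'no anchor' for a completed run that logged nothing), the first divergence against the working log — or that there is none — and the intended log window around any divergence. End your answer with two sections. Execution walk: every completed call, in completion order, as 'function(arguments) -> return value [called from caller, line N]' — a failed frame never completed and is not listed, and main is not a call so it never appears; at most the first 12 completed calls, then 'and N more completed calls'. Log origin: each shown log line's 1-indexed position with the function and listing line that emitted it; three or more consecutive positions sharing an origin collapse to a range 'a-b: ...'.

Answer: the defect is in grade_run at line 17.
Core observation: Everything matches until log position 7, which reads 'stage values: 12 and 2' in place of 'stage values: 12 and 1'.
Call chain: main.
First divergence: position 7 — the shown line 'stage values: 12 and 2' should read 'stage values: 12 and 1'.
Intended log window:
  5: grade_run: 5 entries, threshold 2
  6: grade_run done: 1
  7: stage values: 12 and 1
  8: checkpoint: 12
Execution walk:
  derive_floor([12, 7, 12, 2, 5]) -> 12  [called from shape_report, line 30]
  grade_run([12, 7, 12, 2, 5], 2) -> 2  [called from shape_report, line 31]
  shape_report([12, 7, 12, 2, 5], 2) -> 6  [called from main, line 52]
  process_batch([12, 7, 12, 2, 5], 2) -> 3  [called from bind_quota, line 43]
  bind_quota([12, 7, 12, 2, 5], 2) -> 4  [called from main, line 54]
Log origins:
  1: emitted by main (line 51)
  2: emitted by shape_report (line 29)
  3: emitted by derive_floor (line 2)
  4: emitted by derive_floor (line 7)
  5: emitted by grade_run (line 11)
  6: emitted by grade_run (line 16)
  7: emitted by shape_report (line 32)
  8: emitted by main (line 53)
  9: emitted by bind_quota (line 42)
  10: emitted by bind_quota (line 44)
  11: emitted by main (line 55)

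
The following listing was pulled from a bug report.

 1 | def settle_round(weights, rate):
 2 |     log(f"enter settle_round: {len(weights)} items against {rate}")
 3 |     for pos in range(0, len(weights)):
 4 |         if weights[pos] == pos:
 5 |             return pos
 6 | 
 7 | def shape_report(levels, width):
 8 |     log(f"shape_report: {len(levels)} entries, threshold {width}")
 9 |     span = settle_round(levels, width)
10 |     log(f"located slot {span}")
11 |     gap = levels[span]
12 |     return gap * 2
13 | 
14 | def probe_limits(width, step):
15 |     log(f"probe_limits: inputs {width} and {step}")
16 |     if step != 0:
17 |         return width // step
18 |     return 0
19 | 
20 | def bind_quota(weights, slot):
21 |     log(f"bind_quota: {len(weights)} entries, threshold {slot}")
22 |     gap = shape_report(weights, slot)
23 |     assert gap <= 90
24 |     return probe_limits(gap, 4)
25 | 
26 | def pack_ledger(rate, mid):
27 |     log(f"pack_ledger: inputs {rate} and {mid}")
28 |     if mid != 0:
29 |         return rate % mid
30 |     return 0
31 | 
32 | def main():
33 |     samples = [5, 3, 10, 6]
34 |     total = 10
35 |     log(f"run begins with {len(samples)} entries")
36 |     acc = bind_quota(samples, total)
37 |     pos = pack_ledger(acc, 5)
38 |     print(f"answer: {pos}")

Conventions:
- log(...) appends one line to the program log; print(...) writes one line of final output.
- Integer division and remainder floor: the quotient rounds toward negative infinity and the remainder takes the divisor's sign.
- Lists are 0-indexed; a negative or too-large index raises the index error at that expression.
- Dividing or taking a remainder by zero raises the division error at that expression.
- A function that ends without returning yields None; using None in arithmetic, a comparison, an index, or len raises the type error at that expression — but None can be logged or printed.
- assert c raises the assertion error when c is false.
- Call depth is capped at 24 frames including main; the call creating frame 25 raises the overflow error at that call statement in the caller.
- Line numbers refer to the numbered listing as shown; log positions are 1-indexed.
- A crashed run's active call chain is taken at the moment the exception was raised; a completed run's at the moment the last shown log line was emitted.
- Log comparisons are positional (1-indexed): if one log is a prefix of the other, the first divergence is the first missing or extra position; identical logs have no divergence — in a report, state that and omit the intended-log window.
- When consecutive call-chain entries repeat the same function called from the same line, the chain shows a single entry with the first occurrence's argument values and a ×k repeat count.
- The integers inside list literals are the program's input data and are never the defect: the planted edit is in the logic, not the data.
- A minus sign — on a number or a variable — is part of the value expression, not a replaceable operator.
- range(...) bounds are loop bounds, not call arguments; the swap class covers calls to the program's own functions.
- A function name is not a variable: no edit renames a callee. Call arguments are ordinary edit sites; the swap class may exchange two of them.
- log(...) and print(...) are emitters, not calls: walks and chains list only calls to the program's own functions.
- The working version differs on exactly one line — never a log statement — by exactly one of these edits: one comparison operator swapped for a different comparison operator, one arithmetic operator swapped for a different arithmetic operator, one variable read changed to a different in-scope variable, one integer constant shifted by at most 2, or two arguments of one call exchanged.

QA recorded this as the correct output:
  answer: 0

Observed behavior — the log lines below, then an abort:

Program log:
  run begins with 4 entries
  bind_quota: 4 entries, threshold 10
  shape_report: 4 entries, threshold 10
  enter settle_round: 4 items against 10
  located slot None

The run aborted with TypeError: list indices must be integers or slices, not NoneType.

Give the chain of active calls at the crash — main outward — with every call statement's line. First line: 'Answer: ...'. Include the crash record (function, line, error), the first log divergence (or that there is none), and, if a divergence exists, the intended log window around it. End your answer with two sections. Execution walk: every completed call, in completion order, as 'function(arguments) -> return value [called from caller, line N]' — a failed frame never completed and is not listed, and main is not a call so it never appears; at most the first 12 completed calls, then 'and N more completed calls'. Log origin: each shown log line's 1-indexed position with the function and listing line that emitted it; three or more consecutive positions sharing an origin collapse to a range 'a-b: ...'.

Answer: main -> bind_quota (called at line 36) -> shape_report (called at line 22).
Key observation: At log position 5 the runs split — shown 'located slot None', but the working version logs 'located slot 2'.
Crash: shape_report, line 11, TypeError.
First divergence: position 5 — the shown line 'located slot None' should read 'located slot 2'.
Intended log window:
  3: shape_report: 4 entries, threshold 10
  4: enter settle_round: 4 items against 10
  5: located slot 2
  6: probe_limits: inputs 20 and 4
Execution walk:
  settle_round([5, 3, 10, 6], 10) -> None  [called from shape_report, line 9]
Log origins:
  1: from main, line 35
  2: from bind_quota, line 21
  3: from shape_report, line 8
  4: from settle_round, line 2
  5: from shape_report, line 10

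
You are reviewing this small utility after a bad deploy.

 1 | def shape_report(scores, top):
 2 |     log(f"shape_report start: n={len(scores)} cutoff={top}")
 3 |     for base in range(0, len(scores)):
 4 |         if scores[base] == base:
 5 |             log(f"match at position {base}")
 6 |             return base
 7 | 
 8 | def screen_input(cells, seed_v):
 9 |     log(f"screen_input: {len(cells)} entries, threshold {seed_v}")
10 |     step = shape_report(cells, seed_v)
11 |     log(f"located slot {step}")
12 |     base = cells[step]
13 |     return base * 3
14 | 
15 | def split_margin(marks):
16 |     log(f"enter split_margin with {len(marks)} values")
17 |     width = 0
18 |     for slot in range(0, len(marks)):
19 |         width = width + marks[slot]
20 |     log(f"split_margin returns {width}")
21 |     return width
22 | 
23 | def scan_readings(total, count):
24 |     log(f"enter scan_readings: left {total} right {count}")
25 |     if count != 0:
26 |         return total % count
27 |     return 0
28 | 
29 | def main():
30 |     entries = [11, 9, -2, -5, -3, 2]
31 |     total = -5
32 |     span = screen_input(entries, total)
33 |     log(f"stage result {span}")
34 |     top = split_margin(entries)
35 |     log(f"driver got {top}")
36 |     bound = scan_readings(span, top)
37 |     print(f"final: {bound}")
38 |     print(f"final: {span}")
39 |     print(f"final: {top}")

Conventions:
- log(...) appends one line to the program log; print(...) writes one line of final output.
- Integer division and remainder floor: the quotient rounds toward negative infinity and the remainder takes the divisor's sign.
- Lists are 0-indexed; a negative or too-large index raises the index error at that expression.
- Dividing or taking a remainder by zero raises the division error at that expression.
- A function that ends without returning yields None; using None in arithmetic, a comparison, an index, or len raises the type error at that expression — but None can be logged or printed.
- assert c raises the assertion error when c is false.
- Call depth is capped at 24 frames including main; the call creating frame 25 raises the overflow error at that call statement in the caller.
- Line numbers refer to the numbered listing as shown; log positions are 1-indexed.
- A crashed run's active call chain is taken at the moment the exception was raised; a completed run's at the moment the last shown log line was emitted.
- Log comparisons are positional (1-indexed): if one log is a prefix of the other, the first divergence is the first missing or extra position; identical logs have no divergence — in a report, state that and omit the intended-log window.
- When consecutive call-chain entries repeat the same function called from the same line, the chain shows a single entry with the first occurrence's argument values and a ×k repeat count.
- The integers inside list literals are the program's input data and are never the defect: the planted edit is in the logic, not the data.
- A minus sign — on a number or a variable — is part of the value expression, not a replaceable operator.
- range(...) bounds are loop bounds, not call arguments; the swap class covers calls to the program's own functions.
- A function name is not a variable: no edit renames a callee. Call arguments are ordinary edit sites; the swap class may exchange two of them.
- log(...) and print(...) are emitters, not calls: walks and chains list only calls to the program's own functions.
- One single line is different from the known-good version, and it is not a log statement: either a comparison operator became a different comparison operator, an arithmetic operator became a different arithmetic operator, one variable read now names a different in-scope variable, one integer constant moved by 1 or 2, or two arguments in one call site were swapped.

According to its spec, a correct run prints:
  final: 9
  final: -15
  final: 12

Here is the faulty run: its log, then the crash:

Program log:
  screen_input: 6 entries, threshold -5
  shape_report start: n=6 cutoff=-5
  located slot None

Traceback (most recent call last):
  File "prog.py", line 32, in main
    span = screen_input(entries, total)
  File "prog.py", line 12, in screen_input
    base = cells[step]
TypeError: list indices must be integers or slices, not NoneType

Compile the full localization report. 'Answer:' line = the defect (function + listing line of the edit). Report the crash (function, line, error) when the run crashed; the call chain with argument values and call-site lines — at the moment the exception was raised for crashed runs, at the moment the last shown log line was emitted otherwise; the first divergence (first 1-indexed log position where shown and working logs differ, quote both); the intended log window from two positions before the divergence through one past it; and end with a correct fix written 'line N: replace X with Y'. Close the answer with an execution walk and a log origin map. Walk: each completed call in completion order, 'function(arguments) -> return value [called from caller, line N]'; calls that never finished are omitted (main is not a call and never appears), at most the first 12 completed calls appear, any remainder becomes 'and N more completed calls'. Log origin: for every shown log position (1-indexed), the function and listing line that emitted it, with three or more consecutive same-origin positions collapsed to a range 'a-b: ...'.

Answer: the defect is in shape_report at line 4.
Core observation: Everything matches until log position 3, which reads 'located slot None' in place of 'match at position 3'.
Crash: screen_input, line 12, TypeError.
Call chain: main -> screen_input([11, 9, -2, -5, -3, 2], -5) (called at line 32).
First divergence: position 3 — shown 'located slot None', intended 'match at position 3'.
Intended log window:
  1: screen_input: 6 entries, threshold -5
  2: shape_report start: n=6 cutoff=-5
  3: match at position 3
  4: located slot 3
Execution walk:
  shape_report([11, 9, -2, -5, -3, 2], -5) -> None  [called from screen_input, line 10]
Log origin:
  1: logged in screen_input at line 9
  2: logged in shape_report at line 2
  3: logged in screen_input at line 11
A correct fix: line 4: replace `scores[base] == base` with `scores[base] == top`.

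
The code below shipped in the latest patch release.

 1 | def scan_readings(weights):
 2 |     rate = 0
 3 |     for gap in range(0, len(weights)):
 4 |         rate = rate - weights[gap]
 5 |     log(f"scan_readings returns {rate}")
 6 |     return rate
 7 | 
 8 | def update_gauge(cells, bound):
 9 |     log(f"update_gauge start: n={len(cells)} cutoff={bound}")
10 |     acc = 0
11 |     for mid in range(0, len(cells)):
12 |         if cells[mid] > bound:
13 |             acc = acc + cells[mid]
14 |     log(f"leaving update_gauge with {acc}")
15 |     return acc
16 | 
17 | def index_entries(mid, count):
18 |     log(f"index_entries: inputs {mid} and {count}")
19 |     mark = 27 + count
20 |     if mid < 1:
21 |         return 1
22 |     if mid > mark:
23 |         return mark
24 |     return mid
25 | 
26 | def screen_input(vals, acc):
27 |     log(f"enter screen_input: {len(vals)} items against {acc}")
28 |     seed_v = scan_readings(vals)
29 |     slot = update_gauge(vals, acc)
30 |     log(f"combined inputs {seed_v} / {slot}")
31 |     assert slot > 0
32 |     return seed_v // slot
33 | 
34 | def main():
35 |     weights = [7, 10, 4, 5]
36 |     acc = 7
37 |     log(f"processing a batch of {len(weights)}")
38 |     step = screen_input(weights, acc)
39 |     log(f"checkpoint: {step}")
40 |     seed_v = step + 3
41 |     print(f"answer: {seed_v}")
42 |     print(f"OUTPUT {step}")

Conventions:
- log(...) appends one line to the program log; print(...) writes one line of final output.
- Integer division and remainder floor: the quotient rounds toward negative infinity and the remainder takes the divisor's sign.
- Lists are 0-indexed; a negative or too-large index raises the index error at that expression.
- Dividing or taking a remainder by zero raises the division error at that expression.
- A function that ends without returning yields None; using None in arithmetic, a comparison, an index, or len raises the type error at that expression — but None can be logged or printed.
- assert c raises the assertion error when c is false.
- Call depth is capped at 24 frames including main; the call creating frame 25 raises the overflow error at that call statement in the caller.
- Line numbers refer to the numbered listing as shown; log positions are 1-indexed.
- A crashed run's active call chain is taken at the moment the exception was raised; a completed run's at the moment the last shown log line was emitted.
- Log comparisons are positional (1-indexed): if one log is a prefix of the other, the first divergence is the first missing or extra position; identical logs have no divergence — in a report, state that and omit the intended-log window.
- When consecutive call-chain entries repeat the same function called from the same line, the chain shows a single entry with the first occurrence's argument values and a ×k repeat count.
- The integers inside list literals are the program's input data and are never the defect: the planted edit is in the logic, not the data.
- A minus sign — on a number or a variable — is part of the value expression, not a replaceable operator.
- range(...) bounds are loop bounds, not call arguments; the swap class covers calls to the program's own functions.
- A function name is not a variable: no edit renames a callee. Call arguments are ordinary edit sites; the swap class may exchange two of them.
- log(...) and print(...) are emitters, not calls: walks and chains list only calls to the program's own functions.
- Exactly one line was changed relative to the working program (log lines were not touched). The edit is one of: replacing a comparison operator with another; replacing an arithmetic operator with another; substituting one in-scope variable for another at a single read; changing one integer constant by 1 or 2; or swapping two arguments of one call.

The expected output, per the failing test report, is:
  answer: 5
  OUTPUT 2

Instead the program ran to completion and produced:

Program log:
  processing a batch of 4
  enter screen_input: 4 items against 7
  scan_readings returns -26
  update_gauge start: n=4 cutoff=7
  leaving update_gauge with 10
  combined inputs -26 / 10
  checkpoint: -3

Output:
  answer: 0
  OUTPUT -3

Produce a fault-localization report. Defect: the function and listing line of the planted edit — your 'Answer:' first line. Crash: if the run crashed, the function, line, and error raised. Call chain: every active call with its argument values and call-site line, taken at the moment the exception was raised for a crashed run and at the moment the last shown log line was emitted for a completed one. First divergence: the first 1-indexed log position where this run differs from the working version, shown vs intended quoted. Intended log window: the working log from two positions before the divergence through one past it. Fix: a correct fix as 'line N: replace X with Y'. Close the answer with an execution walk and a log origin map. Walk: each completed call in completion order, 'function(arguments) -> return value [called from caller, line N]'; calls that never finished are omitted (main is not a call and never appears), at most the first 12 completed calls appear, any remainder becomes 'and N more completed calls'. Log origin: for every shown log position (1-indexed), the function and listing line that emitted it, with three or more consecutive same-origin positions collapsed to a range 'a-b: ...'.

Answer: the defect is in scan_readings at line 4.
The tell: The earliest visible damage is log position 3 — 'scan_readings returns -26' rather than the intended 'scan_readings returns 26'.
Call chain: main.
First divergence: position 3 — shown 'scan_readings returns -26', intended 'scan_readings returns 26'.
Intended log window:
  1: processing a batch of 4
  2: enter screen_input: 4 items against 7
  3: scan_readings returns 26
  4: update_gauge start: n=4 cutoff=7
Execution walk:
  scan_readings([7, 10, 4, 5]) -> -26  [called from screen_input, line 28]
  update_gauge([7, 10, 4, 5], 7) -> 10  [called from screen_input, line 29]
  screen_input([7, 10, 4, 5], 7) -> -3  [called from main, line 38]
Log origins:
  1: from main, line 37
  2: from screen_input, line 27
  3: from scan_readings, line 5
  4: from update_gauge, line 9
  5: from update_gauge, line 14
  6: from screen_input, line 30
  7: from main, line 39
A correct fix: line 4: replace `-` with `+`.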